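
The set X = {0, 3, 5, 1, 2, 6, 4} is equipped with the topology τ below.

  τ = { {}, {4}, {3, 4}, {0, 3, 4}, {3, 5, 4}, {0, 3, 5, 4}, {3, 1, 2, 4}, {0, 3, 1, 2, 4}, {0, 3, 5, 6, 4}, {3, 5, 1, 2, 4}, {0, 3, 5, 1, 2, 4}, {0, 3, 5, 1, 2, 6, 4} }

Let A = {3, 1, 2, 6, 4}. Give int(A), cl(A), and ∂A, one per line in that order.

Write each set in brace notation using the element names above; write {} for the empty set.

int(A) = {3, 1, 2, 4}
cl(A)  = {0, 3, 5, 1, 2, 6, 4}
∂A     = {0, 5, 6}

interior: largest open inside A is {3, 1, 2, 4} (from {}, {4}, {3, 4}, {3, 1, 2, 4})
cl via duality: int({0, 5}) = {}, so X∖{} = {0, 3, 5, 1, 2, 6, 4}
cl∖int = {0, 5, 6}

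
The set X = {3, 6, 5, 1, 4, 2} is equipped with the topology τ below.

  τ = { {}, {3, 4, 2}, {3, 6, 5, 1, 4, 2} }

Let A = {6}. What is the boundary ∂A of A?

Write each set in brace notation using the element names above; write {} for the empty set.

{6, 5, 1}

interior: largest open inside A is {} (from {})
cl via duality: int({3, 5, 1, 4, 2}) = {3, 4, 2}, so X∖{3, 4, 2} = {6, 5, 1}
cl∖int = {6, 5, 1}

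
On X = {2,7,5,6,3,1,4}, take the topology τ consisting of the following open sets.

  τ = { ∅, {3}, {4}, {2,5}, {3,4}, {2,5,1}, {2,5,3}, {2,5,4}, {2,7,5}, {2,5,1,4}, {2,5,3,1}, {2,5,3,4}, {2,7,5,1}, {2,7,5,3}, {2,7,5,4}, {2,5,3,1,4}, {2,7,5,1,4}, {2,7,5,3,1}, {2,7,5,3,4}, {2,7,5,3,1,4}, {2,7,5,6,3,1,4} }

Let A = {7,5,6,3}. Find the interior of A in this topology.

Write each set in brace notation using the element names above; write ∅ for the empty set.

interior: largest open inside A is {3} (from ∅, {3})

{3}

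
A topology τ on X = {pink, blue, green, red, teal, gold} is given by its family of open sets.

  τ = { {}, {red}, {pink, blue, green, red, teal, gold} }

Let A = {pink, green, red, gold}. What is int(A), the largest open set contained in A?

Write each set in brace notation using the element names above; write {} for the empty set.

{red}

U open, U⊆A: {}, {red}. int(A) = ⋃ = {red}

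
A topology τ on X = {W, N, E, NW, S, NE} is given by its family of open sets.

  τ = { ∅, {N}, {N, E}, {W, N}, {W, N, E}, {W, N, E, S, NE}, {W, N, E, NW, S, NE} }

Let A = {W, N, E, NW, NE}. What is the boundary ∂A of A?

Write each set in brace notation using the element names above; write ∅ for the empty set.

interior: largest open inside A is {W, N, E} (from ∅, {N}, {N, E}, {W, N}, {W, N, E})
cl via duality: int({S}) = ∅, so X∖∅ = {W, N, E, NW, S, NE}
cl∖int = {NW, S, NE}

{NW, S, NE}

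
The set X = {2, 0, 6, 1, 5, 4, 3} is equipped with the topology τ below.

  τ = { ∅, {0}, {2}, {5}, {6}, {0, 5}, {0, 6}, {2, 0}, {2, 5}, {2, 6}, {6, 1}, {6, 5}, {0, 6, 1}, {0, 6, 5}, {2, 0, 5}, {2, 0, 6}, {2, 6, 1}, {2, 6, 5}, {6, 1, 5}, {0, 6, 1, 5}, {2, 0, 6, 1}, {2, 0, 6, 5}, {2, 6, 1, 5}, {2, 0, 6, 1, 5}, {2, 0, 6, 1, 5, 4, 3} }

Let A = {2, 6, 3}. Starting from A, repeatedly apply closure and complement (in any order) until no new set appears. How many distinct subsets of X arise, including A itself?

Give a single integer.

8

complement {0, 1, 5, 4}; its interior {0, 5}; cl(A) = X∖{0, 5} = {2, 6, 1, 4, 3}
With k = closure, c = complement:
  1. A     = {2, 6, 3}
  2. kA    = {2, 6, 1, 4, 3}
  3. cA    = {0, 1, 5, 4}
  4. ckA   = {0, 5}
  5. kcA   = {0, 1, 5, 4, 3}
  6. kckA  = {0, 5, 4, 3}
  7. ckcA  = {2, 6}
  8. ckckA = {2, 6, 1}
k, c of each give nothing new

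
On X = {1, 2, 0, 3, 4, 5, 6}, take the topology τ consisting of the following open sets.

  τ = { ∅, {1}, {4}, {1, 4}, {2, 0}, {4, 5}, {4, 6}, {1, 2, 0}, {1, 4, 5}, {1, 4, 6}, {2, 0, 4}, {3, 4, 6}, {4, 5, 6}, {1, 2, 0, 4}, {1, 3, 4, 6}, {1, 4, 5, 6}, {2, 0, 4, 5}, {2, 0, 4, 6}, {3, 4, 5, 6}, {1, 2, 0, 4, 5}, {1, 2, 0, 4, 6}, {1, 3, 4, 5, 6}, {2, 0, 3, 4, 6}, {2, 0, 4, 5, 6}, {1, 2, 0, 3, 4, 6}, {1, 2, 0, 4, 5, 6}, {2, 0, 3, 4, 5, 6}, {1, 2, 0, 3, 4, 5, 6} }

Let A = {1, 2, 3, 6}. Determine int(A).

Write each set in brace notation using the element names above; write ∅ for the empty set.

{1}

open subsets of A: ∅, {1}; so int(A) = {1}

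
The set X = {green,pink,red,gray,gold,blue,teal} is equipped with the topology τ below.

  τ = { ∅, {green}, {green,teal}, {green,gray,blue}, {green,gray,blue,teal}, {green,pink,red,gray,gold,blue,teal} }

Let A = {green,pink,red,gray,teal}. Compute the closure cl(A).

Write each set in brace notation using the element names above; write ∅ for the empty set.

X∖A={gold,blue}, int(X∖A)=∅, hence cl(A)={green,pink,red,gray,gold,blue,teal}

{green,pink,red,gray,gold,blue,teal}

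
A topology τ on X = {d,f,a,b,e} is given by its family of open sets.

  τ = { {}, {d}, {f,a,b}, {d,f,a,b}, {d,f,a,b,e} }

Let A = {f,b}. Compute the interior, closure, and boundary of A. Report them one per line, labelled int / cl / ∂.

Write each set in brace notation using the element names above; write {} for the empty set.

open subsets of A: {}; so int(A) = {}
closure: X∖int(X∖A) = X∖{d} = {f,a,b,e}
∂A = {f,a,b,e} minus {} = {f,a,b,e}

int(A) = {}
cl(A)  = {f,a,b,e}
∂A     = {f,a,b,e}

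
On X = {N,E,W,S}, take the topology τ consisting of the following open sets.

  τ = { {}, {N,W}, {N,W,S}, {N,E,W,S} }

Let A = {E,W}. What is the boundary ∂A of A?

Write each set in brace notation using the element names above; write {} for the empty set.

opens ⊆ A: {}; union → int = {}
complement {N,S}; its interior {}; cl(A) = X∖{} = {N,E,W,S}
boundary = {N,E,W,S} ∖ {} = {N,E,W,S}

{N,E,W,S}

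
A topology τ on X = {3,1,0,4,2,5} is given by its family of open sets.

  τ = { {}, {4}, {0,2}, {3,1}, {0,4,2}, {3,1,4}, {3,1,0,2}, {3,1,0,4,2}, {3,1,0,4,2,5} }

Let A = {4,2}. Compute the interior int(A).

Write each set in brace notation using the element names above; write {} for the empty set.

opens ⊆ A: {}, {4}; union → int = {4}

{4}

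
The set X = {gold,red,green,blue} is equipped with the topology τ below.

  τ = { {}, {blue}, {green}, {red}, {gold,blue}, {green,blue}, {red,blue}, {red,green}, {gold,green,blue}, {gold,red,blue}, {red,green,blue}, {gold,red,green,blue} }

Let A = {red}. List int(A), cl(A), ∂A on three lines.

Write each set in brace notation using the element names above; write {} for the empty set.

int(A) = {red}
cl(A)  = {red}
∂A     = {}

opens ⊆ A: {}, {red}; union → int = {red}
complement {gold,green,blue}; its interior {gold,green,blue}; cl(A) = X∖{gold,green,blue} = {red}
boundary = {red} ∖ {red} = {}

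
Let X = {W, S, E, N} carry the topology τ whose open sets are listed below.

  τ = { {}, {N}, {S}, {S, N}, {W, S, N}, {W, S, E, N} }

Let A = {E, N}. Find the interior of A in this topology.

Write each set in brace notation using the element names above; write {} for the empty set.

{N}

opens ⊆ A: {}, {N}; union → int = {N}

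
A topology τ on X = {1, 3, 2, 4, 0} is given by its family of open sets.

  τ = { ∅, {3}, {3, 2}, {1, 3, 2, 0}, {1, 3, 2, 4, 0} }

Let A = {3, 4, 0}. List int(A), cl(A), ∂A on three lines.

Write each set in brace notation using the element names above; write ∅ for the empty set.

int(A) = {3}
cl(A)  = {1, 3, 2, 4, 0}
∂A     = {1, 2, 4, 0}

interior: largest open inside A is {3} (from ∅, {3})
cl via duality: int({1, 2}) = ∅, so X∖∅ = {1, 3, 2, 4, 0}
cl∖int = {1, 2, 4, 0}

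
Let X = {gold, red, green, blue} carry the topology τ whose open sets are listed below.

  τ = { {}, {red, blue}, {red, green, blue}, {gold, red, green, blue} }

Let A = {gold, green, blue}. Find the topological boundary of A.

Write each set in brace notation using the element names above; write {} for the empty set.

U open, U⊆A: {}. int(A) = ⋃ = {}
X∖A={red}, int(X∖A)={}, hence cl(A)={gold, red, green, blue}
∂A: remove int from cl → {gold, red, green, blue}

{gold, red, green, blue}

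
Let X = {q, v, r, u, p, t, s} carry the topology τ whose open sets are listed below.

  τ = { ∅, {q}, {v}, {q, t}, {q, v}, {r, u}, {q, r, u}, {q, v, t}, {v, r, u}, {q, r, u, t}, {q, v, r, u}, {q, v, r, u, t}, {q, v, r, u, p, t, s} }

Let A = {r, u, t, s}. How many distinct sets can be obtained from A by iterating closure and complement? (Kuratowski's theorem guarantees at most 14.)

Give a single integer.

closure: X∖int(X∖A) = X∖{q, v} = {r, u, p, t, s}
Let k=closure and c=complement:
  1. A     = {r, u, t, s}
  2. kA    = {r, u, p, t, s}
  3. cA    = {q, v, p}
  4. ckA   = {q, v}
  5. kcA   = {q, v, p, t, s}
  6. ckcA  = {r, u}
  7. kckcA = {r, u, p, s}
  8. ckckcA = {q, v, t}
— saturated at 8

8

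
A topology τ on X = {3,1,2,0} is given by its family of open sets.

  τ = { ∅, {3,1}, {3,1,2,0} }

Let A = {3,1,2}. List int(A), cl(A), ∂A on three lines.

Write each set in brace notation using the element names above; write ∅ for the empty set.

int(A) = {3,1}
cl(A)  = {3,1,2,0}
∂A     = {2,0}

interior: largest open inside A is {3,1} (from ∅, {3,1})
cl via duality: int({0}) = ∅, so X∖∅ = {3,1,2,0}
cl∖int = {2,0}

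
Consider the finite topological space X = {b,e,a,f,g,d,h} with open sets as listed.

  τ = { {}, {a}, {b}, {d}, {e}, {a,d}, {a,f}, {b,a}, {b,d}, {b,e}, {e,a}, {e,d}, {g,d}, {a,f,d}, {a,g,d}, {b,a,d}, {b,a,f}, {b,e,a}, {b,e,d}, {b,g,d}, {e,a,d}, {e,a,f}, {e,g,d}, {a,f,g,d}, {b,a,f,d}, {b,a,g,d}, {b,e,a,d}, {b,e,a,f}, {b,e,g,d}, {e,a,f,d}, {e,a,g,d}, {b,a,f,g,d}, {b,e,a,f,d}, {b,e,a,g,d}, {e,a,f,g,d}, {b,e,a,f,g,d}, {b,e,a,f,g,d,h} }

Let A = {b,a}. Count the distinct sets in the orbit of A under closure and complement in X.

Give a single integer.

closure: X∖int(X∖A) = X∖{e,g,d} = {b,a,f,h}
Let k=closure and c=complement:
  1. A     = {b,a}
  2. kA    = {b,a,f,h}
  3. cA    = {e,f,g,d,h}
  4. ckA   = {e,g,d}
  5. kckA  = {e,g,d,h}
  6. ckckA = {b,a,f}
— saturated at 6

6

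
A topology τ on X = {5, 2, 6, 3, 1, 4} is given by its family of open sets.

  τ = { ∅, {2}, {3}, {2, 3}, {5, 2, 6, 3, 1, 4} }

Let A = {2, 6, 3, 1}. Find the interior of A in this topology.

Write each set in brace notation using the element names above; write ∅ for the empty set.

opens ⊆ A: ∅, {2}, {3}, {2, 3}; union → int = {2, 3}

{2, 3}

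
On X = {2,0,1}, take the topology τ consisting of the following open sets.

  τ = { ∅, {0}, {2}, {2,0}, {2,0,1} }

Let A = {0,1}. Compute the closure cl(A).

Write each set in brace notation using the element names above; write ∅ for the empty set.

{0,1}

cl via duality: int({2}) = {2}, so X∖{2} = {0,1}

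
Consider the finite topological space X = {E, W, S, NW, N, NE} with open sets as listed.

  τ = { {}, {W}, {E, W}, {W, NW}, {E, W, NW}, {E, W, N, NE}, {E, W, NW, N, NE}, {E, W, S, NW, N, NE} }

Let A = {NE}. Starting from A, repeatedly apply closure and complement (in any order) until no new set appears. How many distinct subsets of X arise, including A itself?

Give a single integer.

6

X∖A={E, W, S, NW, N}, int(X∖A)={E, W, NW}, hence cl(A)={S, N, NE}
Orbit (k=closure, c=complement):
  1. A     = {NE}
  2. kA    = {S, N, NE}
  3. cA    = {E, W, S, NW, N}
  4. ckA   = {E, W, NW}
  5. kcA   = {E, W, S, NW, N, NE}
  6. ckcA  = {}
(closed under both — stop)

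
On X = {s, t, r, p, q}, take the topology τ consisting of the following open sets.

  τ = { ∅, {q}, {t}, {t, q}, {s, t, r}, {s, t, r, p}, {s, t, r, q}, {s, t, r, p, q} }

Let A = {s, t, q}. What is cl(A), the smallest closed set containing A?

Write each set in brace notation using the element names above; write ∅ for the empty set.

cl via duality: int({r, p}) = ∅, so X∖∅ = {s, t, r, p, q}

{s, t, r, p, q}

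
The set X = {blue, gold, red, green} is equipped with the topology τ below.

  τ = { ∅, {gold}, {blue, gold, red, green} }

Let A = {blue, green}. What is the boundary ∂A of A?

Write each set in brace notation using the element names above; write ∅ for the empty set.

U open, U⊆A: ∅. int(A) = ⋃ = ∅
X∖A={gold, red}, int(X∖A)={gold}, hence cl(A)={blue, red, green}
∂A: remove int from cl → {blue, red, green}

{blue, red, green}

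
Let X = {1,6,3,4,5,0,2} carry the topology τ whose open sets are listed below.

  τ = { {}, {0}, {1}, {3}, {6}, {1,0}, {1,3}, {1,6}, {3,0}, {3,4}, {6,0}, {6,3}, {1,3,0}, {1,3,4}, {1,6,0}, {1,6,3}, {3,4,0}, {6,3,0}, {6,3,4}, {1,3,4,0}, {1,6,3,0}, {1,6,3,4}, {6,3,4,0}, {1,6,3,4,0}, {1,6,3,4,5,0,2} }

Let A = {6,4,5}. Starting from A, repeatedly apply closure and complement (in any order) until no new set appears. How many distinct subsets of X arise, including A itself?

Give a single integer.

X∖A={1,3,0,2}, int(X∖A)={1,3,0}, hence cl(A)={6,4,5,2}
Orbit (k=closure, c=complement):
  1. A     = {6,4,5}
  2. kA    = {6,4,5,2}
  3. cA    = {1,3,0,2}
  4. ckA   = {1,3,0}
  5. kcA   = {1,3,4,5,0,2}
  6. ckcA  = {6}
  7. kckcA = {6,5,2}
  8. ckckcA = {1,3,4,0}
(closed under both — stop)

8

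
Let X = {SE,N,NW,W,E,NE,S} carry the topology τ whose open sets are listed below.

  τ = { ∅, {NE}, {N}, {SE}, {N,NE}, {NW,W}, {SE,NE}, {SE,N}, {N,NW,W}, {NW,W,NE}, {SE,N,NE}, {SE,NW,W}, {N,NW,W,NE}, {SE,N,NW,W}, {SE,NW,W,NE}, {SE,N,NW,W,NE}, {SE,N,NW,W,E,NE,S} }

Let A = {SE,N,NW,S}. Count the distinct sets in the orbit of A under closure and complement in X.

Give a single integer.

10

X∖A={W,E,NE}, int(X∖A)={NE}, hence cl(A)={SE,N,NW,W,E,S}
Orbit (k=closure, c=complement):
  1. A     = {SE,N,NW,S}
  2. kA    = {SE,N,NW,W,E,S}
  3. cA    = {W,E,NE}
  4. ckA   = {NE}
  5. kcA   = {NW,W,E,NE,S}
  6. kckA  = {E,NE,S}
  7. ckcA  = {SE,N}
  8. ckckA = {SE,N,NW,W}
  9. kckcA = {SE,N,E,S}
  10. ckckcA = {NW,W,NE}
(closed under both — stop)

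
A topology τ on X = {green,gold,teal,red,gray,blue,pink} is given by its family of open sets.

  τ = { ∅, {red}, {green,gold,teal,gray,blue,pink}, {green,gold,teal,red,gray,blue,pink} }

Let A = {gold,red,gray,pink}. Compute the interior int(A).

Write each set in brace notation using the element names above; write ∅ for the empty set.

{red}

interior: largest open inside A is {red} (from ∅, {red})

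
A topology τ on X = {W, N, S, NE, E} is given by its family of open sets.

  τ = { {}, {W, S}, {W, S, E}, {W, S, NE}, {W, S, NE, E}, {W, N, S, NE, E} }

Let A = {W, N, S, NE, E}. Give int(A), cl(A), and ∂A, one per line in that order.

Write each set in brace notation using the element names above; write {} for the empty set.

int(A) = {W, N, S, NE, E}
cl(A)  = {W, N, S, NE, E}
∂A     = {}

opens ⊆ A: {}, {W, S}, {W, S, E}, {W, S, NE}, {W, S, NE, E}, {W, N, S, NE, E}; union → int = {W, N, S, NE, E}
complement {}; its interior {}; cl(A) = X∖{} = {W, N, S, NE, E}
boundary = {W, N, S, NE, E} ∖ {W, N, S, NE, E} = {}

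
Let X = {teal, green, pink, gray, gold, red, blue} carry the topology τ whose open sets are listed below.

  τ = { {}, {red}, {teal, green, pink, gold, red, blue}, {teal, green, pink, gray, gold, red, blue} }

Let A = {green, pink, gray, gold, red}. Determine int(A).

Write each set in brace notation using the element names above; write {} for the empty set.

{red}

open subsets of A: {}, {red}; so int(A) = {red}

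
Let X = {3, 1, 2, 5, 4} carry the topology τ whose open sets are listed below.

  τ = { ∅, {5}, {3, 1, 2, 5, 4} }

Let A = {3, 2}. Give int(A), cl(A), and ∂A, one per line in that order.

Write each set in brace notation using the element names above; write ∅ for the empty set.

open subsets of A: ∅; so int(A) = ∅
closure: X∖int(X∖A) = X∖{5} = {3, 1, 2, 4}
∂A = {3, 1, 2, 4} minus ∅ = {3, 1, 2, 4}

int(A) = ∅
cl(A)  = {3, 1, 2, 4}
∂A     = {3, 1, 2, 4}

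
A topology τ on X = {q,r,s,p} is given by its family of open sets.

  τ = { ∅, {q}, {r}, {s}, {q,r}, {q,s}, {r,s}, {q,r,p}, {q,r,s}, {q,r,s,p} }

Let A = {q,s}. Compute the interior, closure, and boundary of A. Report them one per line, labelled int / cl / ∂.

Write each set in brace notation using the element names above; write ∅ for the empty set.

int(A) = {q,s}
cl(A)  = {q,s,p}
∂A     = {p}

interior: largest open inside A is {q,s} (from ∅, {q}, {s}, {q,s})
cl via duality: int({r,p}) = {r}, so X∖{r} = {q,s,p}
cl∖int = {p}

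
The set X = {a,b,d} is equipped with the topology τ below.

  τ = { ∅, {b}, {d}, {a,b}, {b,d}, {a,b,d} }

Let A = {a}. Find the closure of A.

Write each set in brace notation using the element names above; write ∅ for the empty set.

complement {b,d}; its interior {b,d}; cl(A) = X∖{b,d} = {a}

{a}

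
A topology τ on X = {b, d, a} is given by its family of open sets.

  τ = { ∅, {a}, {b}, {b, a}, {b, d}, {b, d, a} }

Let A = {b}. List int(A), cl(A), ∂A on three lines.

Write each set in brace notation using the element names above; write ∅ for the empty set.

open subsets of A: ∅, {b}; so int(A) = {b}
closure: X∖int(X∖A) = X∖{a} = {b, d}
∂A = {b, d} minus {b} = {d}

int(A) = {b}
cl(A)  = {b, d}
∂A     = {d}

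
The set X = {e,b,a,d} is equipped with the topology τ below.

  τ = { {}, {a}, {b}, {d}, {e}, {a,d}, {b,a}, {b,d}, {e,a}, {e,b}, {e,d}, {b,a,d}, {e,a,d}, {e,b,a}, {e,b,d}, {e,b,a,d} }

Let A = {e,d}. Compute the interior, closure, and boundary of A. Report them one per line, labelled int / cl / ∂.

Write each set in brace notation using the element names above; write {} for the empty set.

interior: largest open inside A is {e,d} (from {}, {e}, {d}, {e,d})
cl via duality: int({b,a}) = {b,a}, so X∖{b,a} = {e,d}
cl∖int = {}

int(A) = {e,d}
cl(A)  = {e,d}
∂A     = {}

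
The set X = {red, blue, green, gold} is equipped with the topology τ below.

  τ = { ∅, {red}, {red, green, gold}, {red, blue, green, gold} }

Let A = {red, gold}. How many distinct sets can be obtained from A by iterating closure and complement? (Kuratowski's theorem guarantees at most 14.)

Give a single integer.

complement {blue, green}; its interior ∅; cl(A) = X∖∅ = {red, blue, green, gold}
With k = closure, c = complement:
  1. A     = {red, gold}
  2. kA    = {red, blue, green, gold}
  3. cA    = {blue, green}
  4. ckA   = ∅
  5. kcA   = {blue, green, gold}
  6. ckcA  = {red}
k, c of each give nothing new

6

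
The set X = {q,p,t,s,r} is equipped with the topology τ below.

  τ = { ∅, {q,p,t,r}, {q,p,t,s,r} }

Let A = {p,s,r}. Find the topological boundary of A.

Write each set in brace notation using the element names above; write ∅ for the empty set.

open subsets of A: ∅; so int(A) = ∅
closure: X∖int(X∖A) = X∖∅ = {q,p,t,s,r}
∂A = {q,p,t,s,r} minus ∅ = {q,p,t,s,r}

{q,p,t,s,r}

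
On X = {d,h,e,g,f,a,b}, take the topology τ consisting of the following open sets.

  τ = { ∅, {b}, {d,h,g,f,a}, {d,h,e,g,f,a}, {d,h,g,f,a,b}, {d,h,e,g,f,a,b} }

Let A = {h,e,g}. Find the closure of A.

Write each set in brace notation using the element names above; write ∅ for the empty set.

complement {d,f,a,b}; its interior {b}; cl(A) = X∖{b} = {d,h,e,g,f,a}

{d,h,e,g,f,a}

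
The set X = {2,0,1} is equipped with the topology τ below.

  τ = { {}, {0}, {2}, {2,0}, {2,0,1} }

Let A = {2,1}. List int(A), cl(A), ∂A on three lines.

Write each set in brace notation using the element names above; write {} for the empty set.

interior: largest open inside A is {2} (from {}, {2})
cl via duality: int({0}) = {0}, so X∖{0} = {2,1}
cl∖int = {1}

int(A) = {2}
cl(A)  = {2,1}
∂A     = {1}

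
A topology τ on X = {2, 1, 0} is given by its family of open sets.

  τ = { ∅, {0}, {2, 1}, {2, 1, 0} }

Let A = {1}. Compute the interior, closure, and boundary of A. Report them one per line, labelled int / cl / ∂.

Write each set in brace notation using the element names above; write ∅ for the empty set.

open subsets of A: ∅; so int(A) = ∅
closure: X∖int(X∖A) = X∖{0} = {2, 1}
∂A = {2, 1} minus ∅ = {2, 1}

int(A) = ∅
cl(A)  = {2, 1}
∂A     = {2, 1}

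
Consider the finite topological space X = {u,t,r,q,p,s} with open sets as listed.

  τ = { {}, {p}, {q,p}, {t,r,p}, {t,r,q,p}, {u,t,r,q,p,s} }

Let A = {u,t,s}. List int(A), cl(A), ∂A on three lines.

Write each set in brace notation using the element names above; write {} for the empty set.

int(A) = {}
cl(A)  = {u,t,r,s}
∂A     = {u,t,r,s}

opens ⊆ A: {}; union → int = {}
complement {r,q,p}; its interior {q,p}; cl(A) = X∖{q,p} = {u,t,r,s}
boundary = {u,t,r,s} ∖ {} = {u,t,r,s}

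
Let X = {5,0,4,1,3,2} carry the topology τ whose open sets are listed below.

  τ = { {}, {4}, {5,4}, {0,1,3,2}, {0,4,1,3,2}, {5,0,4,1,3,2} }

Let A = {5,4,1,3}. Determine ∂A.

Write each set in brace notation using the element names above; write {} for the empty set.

open subsets of A: {}, {4}, {5,4}; so int(A) = {5,4}
closure: X∖int(X∖A) = X∖{} = {5,0,4,1,3,2}
∂A = {5,0,4,1,3,2} minus {5,4} = {0,1,3,2}

{0,1,3,2}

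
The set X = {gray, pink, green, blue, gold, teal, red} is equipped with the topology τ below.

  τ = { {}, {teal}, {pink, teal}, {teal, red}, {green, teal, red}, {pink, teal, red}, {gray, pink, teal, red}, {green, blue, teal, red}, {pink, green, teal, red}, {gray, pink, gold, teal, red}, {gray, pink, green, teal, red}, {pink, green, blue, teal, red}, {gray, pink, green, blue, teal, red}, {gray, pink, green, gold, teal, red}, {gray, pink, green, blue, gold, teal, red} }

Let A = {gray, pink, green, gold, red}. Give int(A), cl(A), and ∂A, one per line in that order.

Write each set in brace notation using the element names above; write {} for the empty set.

open subsets of A: {}; so int(A) = {}
closure: X∖int(X∖A) = X∖{teal} = {gray, pink, green, blue, gold, red}
∂A = {gray, pink, green, blue, gold, red} minus {} = {gray, pink, green, blue, gold, red}

int(A) = {}
cl(A)  = {gray, pink, green, blue, gold, red}
∂A     = {gray, pink, green, blue, gold, red}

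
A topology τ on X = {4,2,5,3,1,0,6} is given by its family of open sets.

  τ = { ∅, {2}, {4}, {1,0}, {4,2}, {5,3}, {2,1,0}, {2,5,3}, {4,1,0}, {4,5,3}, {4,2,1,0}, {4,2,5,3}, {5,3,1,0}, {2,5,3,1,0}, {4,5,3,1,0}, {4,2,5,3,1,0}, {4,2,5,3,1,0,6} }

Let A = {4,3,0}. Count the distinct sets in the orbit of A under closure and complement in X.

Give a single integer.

10

cl via duality: int({2,5,1,6}) = {2}, so X∖{2} = {4,5,3,1,0,6}
Write k for closure, c for complement:
  1. A     = {4,3,0}
  2. kA    = {4,5,3,1,0,6}
  3. cA    = {2,5,1,6}
  4. ckA   = {2}
  5. kcA   = {2,5,3,1,0,6}
  6. kckA  = {2,6}
  7. ckcA  = {4}
  8. ckckA = {4,5,3,1,0}
  9. kckcA = {4,6}
  10. ckckcA = {2,5,3,1,0}
applying k or c yields no new set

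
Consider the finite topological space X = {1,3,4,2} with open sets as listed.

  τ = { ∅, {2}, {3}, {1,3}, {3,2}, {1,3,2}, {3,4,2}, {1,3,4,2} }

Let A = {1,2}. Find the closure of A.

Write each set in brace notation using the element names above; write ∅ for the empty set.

closure: X∖int(X∖A) = X∖{3} = {1,4,2}

{1,4,2}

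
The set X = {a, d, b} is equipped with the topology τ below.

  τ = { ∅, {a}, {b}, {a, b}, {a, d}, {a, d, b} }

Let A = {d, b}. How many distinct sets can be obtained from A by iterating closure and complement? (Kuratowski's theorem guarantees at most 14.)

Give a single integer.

4

X∖A={a}, int(X∖A)={a}, hence cl(A)={d, b}
Orbit (k=closure, c=complement):
  1. A     = {d, b}
  2. cA    = {a}
  3. kcA   = {a, d}
  4. ckcA  = {b}
(closed under both — stop)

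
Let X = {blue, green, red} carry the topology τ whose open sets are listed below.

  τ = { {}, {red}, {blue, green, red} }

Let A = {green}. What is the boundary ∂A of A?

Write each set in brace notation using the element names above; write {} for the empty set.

{blue, green}

opens ⊆ A: {}; union → int = {}
complement {blue, red}; its interior {red}; cl(A) = X∖{red} = {blue, green}
boundary = {blue, green} ∖ {} = {blue, green}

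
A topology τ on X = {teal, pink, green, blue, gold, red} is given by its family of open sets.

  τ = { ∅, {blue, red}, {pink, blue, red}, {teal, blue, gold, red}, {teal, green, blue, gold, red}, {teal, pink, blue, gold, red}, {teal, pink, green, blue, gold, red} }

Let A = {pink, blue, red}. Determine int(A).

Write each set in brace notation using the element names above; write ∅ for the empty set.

interior: largest open inside A is {pink, blue, red} (from ∅, {blue, red}, {pink, blue, red})

{pink, blue, red}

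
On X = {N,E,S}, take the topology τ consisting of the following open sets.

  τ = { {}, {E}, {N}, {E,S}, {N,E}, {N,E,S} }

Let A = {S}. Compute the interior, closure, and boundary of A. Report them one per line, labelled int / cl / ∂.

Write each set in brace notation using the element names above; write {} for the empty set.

U open, U⊆A: {}. int(A) = ⋃ = {}
X∖A={N,E}, int(X∖A)={N,E}, hence cl(A)={S}
∂A: remove int from cl → {S}

int(A) = {}
cl(A)  = {S}
∂A     = {S}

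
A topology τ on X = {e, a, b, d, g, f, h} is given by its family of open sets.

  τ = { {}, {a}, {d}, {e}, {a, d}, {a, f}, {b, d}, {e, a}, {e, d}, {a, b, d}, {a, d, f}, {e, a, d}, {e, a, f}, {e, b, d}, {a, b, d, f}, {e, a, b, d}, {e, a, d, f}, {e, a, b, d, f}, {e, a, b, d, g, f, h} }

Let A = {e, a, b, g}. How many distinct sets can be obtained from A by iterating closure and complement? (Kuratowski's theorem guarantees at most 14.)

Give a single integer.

10

closure: X∖int(X∖A) = X∖{d} = {e, a, b, g, f, h}
Let k=closure and c=complement:
  1. A     = {e, a, b, g}
  2. kA    = {e, a, b, g, f, h}
  3. cA    = {d, f, h}
  4. ckA   = {d}
  5. kcA   = {b, d, g, f, h}
  6. kckA  = {b, d, g, h}
  7. ckcA  = {e, a}
  8. ckckA = {e, a, f}
  9. kckcA = {e, a, g, f, h}
  10. ckckcA = {b, d}
— saturated at 10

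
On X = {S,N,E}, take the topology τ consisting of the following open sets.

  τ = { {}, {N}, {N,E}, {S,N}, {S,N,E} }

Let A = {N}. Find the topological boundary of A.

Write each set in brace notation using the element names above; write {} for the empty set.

{S,E}

open subsets of A: {}, {N}; so int(A) = {N}
closure: X∖int(X∖A) = X∖{} = {S,N,E}
∂A = {S,N,E} minus {N} = {S,E}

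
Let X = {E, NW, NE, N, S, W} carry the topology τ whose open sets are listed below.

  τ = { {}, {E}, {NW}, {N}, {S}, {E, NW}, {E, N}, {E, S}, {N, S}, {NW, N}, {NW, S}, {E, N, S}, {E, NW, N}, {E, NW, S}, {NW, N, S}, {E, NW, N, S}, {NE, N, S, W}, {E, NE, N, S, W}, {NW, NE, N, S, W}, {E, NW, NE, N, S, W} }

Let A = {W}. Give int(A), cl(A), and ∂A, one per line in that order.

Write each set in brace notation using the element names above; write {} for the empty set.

int(A) = {}
cl(A)  = {NE, W}
∂A     = {NE, W}

opens ⊆ A: {}; union → int = {}
complement {E, NW, NE, N, S}; its interior {E, NW, N, S}; cl(A) = X∖{E, NW, N, S} = {NE, W}
boundary = {NE, W} ∖ {} = {NE, W}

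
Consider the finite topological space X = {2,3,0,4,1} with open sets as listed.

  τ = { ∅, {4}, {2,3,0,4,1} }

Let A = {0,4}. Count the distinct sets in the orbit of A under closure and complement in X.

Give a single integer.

closure: X∖int(X∖A) = X∖∅ = {2,3,0,4,1}
Let k=closure and c=complement:
  1. A     = {0,4}
  2. kA    = {2,3,0,4,1}
  3. cA    = {2,3,1}
  4. ckA   = ∅
  5. kcA   = {2,3,0,1}
  6. ckcA  = {4}
— saturated at 6

6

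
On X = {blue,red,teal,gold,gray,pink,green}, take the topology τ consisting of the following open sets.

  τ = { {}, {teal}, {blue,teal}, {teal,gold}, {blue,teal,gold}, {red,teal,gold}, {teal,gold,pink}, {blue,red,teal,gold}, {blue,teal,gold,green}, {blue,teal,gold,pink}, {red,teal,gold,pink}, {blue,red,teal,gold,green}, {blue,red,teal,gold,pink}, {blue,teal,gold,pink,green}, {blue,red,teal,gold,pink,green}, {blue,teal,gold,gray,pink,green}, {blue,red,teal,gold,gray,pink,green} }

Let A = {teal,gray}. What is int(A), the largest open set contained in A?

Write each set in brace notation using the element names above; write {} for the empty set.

{teal}

U open, U⊆A: {}, {teal}. int(A) = ⋃ = {teal}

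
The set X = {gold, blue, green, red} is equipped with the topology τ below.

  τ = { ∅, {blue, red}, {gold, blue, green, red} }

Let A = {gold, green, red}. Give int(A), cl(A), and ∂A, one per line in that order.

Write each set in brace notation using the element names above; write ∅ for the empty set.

int(A) = ∅
cl(A)  = {gold, blue, green, red}
∂A     = {gold, blue, green, red}

interior: largest open inside A is ∅ (from ∅)
cl via duality: int({blue}) = ∅, so X∖∅ = {gold, blue, green, red}
cl∖int = {gold, blue, green, red}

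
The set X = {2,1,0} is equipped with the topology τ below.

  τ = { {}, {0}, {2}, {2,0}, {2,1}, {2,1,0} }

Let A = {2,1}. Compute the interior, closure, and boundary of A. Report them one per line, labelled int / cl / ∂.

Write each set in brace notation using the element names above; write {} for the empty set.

int(A) = {2,1}
cl(A)  = {2,1}
∂A     = {}

interior: largest open inside A is {2,1} (from {}, {2}, {2,1})
cl via duality: int({0}) = {0}, so X∖{0} = {2,1}
cl∖int = {}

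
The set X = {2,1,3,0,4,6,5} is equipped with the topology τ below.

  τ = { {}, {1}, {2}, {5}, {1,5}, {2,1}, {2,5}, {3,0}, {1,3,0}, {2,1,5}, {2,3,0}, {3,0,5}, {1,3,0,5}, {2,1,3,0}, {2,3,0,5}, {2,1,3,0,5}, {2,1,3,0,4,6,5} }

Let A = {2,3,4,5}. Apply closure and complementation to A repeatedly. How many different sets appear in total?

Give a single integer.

10

cl via duality: int({1,0,6}) = {1}, so X∖{1} = {2,3,0,4,6,5}
Write k for closure, c for complement:
  1. A     = {2,3,4,5}
  2. kA    = {2,3,0,4,6,5}
  3. cA    = {1,0,6}
  4. ckA   = {1}
  5. kcA   = {1,3,0,4,6}
  6. kckA  = {1,4,6}
  7. ckcA  = {2,5}
  8. ckckA = {2,3,0,5}
  9. kckcA = {2,4,6,5}
  10. ckckcA = {1,3,0}
applying k or c yields no new set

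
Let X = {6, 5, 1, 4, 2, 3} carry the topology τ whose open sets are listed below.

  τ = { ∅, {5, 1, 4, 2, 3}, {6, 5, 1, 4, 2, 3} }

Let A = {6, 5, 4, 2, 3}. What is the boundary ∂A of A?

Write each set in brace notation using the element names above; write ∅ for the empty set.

{6, 5, 1, 4, 2, 3}

interior: largest open inside A is ∅ (from ∅)
cl via duality: int({1}) = ∅, so X∖∅ = {6, 5, 1, 4, 2, 3}
cl∖int = {6, 5, 1, 4, 2, 3}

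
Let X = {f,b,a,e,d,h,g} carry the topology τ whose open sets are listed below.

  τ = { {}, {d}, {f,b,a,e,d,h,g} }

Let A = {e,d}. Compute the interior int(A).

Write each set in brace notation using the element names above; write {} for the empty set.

{d}

U open, U⊆A: {}, {d}. int(A) = ⋃ = {d}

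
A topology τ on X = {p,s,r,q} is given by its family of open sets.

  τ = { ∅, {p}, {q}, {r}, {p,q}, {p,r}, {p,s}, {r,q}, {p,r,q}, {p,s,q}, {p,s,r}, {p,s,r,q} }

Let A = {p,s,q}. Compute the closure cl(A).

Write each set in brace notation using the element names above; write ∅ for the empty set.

{p,s,q}

X∖A={r}, int(X∖A)={r}, hence cl(A)={p,s,q}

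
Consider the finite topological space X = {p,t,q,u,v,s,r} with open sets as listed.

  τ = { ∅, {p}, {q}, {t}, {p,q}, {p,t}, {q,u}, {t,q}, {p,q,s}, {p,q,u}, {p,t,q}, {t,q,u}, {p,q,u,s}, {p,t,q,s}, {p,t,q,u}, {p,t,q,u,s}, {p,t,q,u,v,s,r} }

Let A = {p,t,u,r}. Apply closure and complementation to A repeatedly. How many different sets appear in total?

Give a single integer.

closure: X∖int(X∖A) = X∖{q} = {p,t,u,v,s,r}
Let k=closure and c=complement:
  1. A     = {p,t,u,r}
  2. kA    = {p,t,u,v,s,r}
  3. cA    = {q,v,s}
  4. ckA   = {q}
  5. kcA   = {q,u,v,s,r}
  6. ckcA  = {p,t}
  7. kckcA = {p,t,v,s,r}
  8. ckckcA = {q,u}
— saturated at 8

8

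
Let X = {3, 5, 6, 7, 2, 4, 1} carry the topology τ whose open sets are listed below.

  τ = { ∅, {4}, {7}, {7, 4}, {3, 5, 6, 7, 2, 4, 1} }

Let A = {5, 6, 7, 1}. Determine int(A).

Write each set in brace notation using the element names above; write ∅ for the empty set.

{7}

opens ⊆ A: ∅, {7}; union → int = {7}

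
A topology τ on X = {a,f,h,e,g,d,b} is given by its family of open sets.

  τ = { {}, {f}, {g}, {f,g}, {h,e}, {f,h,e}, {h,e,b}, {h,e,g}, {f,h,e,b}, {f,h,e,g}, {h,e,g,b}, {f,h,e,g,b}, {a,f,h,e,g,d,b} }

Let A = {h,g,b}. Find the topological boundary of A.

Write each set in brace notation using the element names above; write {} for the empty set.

interior: largest open inside A is {g} (from {}, {g})
cl via duality: int({a,f,e,d}) = {f}, so X∖{f} = {a,h,e,g,d,b}
cl∖int = {a,h,e,d,b}

{a,h,e,d,b}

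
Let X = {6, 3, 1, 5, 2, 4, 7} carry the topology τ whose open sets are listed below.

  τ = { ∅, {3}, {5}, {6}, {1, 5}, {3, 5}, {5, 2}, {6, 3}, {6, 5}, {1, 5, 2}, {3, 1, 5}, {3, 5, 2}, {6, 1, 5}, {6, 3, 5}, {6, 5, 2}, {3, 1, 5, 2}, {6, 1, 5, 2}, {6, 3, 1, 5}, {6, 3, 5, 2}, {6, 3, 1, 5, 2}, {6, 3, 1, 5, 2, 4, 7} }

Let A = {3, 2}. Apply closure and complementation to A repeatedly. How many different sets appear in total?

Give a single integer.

complement {6, 1, 5, 4, 7}; its interior {6, 1, 5}; cl(A) = X∖{6, 1, 5} = {3, 2, 4, 7}
With k = closure, c = complement:
  1. A     = {3, 2}
  2. kA    = {3, 2, 4, 7}
  3. cA    = {6, 1, 5, 4, 7}
  4. ckA   = {6, 1, 5}
  5. kcA   = {6, 1, 5, 2, 4, 7}
  6. ckcA  = {3}
  7. kckcA = {3, 4, 7}
  8. ckckcA = {6, 1, 5, 2}
k, c of each give nothing new

8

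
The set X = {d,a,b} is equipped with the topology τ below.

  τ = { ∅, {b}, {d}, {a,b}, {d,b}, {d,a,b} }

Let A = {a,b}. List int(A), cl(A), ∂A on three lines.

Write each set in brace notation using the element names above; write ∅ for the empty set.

int(A) = {a,b}
cl(A)  = {a,b}
∂A     = ∅

opens ⊆ A: ∅, {b}, {a,b}; union → int = {a,b}
complement {d}; its interior {d}; cl(A) = X∖{d} = {a,b}
boundary = {a,b} ∖ {a,b} = ∅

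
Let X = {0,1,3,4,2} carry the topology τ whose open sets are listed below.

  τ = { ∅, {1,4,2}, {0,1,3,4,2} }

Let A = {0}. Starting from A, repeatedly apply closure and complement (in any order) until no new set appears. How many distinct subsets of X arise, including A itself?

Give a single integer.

6

closure: X∖int(X∖A) = X∖{1,4,2} = {0,3}
Let k=closure and c=complement:
  1. A     = {0}
  2. kA    = {0,3}
  3. cA    = {1,3,4,2}
  4. ckA   = {1,4,2}
  5. kcA   = {0,1,3,4,2}
  6. ckcA  = ∅
— saturated at 6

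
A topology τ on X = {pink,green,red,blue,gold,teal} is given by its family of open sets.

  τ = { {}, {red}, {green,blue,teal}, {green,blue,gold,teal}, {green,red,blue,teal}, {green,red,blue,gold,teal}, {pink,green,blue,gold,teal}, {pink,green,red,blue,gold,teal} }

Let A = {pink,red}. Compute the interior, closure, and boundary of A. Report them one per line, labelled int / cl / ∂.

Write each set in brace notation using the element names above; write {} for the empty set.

opens ⊆ A: {}, {red}; union → int = {red}
complement {green,blue,gold,teal}; its interior {green,blue,gold,teal}; cl(A) = X∖{green,blue,gold,teal} = {pink,red}
boundary = {pink,red} ∖ {red} = {pink}

int(A) = {red}
cl(A)  = {pink,red}
∂A     = {pink}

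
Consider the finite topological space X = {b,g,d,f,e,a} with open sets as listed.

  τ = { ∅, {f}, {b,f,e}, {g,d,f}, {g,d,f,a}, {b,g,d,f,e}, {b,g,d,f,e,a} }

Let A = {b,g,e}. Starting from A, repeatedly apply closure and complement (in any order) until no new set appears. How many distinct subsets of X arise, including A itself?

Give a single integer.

closure: X∖int(X∖A) = X∖{f} = {b,g,d,e,a}
Let k=closure and c=complement:
  1. A     = {b,g,e}
  2. kA    = {b,g,d,e,a}
  3. cA    = {d,f,a}
  4. ckA   = {f}
  5. kcA   = {b,g,d,f,e,a}
  6. ckcA  = ∅
— saturated at 6

6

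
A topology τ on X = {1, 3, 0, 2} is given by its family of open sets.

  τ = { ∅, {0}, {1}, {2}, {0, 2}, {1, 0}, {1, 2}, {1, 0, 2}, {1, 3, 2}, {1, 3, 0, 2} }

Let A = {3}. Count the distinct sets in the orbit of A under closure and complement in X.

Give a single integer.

4

closure: X∖int(X∖A) = X∖{1, 0, 2} = {3}
Let k=closure and c=complement:
  1. A     = {3}
  2. cA    = {1, 0, 2}
  3. kcA   = {1, 3, 0, 2}
  4. ckcA  = ∅
— saturated at 4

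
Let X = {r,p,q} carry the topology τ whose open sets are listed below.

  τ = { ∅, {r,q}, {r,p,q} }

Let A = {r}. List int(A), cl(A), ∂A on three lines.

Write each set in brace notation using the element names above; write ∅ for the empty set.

int(A) = ∅
cl(A)  = {r,p,q}
∂A     = {r,p,q}

U open, U⊆A: ∅. int(A) = ⋃ = ∅
X∖A={p,q}, int(X∖A)=∅, hence cl(A)={r,p,q}
∂A: remove int from cl → {r,p,q}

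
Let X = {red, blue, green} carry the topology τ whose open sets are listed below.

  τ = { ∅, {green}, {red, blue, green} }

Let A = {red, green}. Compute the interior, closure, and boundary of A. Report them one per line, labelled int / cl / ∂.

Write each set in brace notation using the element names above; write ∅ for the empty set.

interior: largest open inside A is {green} (from ∅, {green})
cl via duality: int({blue}) = ∅, so X∖∅ = {red, blue, green}
cl∖int = {red, blue}

int(A) = {green}
cl(A)  = {red, blue, green}
∂A     = {red, blue}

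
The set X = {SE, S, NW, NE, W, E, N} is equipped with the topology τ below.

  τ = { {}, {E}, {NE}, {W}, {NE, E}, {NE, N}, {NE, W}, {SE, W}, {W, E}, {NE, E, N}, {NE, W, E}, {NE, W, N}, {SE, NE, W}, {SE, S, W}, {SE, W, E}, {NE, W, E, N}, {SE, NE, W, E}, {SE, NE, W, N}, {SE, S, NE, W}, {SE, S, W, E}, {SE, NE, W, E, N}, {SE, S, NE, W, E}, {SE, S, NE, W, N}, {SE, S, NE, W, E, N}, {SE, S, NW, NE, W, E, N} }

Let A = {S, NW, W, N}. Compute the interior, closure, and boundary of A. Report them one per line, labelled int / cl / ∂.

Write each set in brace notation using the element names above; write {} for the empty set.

open subsets of A: {}, {W}; so int(A) = {W}
closure: X∖int(X∖A) = X∖{NE, E} = {SE, S, NW, W, N}
∂A = {SE, S, NW, W, N} minus {W} = {SE, S, NW, N}

int(A) = {W}
cl(A)  = {SE, S, NW, W, N}
∂A     = {SE, S, NW, N}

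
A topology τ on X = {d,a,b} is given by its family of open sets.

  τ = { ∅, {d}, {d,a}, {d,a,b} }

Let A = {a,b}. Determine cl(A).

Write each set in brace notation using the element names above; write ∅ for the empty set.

{a,b}

closure: X∖int(X∖A) = X∖{d} = {a,b}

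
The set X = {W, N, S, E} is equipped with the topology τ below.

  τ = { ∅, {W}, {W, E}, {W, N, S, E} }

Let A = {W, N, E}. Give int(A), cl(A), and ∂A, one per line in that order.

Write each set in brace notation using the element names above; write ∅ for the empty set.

U open, U⊆A: ∅, {W}, {W, E}. int(A) = ⋃ = {W, E}
X∖A={S}, int(X∖A)=∅, hence cl(A)={W, N, S, E}
∂A: remove int from cl → {N, S}

int(A) = {W, E}
cl(A)  = {W, N, S, E}
∂A     = {N, S}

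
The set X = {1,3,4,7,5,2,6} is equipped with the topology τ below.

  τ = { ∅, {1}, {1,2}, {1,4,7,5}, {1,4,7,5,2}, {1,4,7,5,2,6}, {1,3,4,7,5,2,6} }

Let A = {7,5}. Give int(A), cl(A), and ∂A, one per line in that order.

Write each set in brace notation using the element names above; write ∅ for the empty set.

int(A) = ∅
cl(A)  = {3,4,7,5,6}
∂A     = {3,4,7,5,6}

interior: largest open inside A is ∅ (from ∅)
cl via duality: int({1,3,4,2,6}) = {1,2}, so X∖{1,2} = {3,4,7,5,6}
cl∖int = {3,4,7,5,6}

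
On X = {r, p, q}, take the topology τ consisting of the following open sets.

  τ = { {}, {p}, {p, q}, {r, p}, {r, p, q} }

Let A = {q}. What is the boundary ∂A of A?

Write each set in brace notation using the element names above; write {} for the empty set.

interior: largest open inside A is {} (from {})
cl via duality: int({r, p}) = {r, p}, so X∖{r, p} = {q}
cl∖int = {q}

{q}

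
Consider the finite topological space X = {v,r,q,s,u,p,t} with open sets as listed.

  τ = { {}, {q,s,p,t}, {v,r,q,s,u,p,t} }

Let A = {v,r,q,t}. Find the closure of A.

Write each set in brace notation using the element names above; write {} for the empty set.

X∖A={s,u,p}, int(X∖A)={}, hence cl(A)={v,r,q,s,u,p,t}

{v,r,q,s,u,p,t}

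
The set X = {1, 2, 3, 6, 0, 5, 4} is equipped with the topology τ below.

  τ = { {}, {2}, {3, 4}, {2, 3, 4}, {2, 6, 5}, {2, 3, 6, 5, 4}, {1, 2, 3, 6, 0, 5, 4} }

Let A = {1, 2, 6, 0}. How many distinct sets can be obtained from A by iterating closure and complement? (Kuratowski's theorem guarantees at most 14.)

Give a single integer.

8

closure: X∖int(X∖A) = X∖{3, 4} = {1, 2, 6, 0, 5}
Let k=closure and c=complement:
  1. A     = {1, 2, 6, 0}
  2. kA    = {1, 2, 6, 0, 5}
  3. cA    = {3, 5, 4}
  4. ckA   = {3, 4}
  5. kcA   = {1, 3, 6, 0, 5, 4}
  6. kckA  = {1, 3, 0, 4}
  7. ckcA  = {2}
  8. ckckA = {2, 6, 5}
— saturated at 8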